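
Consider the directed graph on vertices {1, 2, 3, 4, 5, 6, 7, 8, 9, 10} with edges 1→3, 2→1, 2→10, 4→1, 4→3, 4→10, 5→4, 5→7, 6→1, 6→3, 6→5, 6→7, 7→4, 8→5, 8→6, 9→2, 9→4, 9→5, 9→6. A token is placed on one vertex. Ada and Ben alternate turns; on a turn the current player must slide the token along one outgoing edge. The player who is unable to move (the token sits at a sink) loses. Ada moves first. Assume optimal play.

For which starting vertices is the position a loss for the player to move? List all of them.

3, 7, 8, 9, 10

Positions with no move are L. A position that does have a move is losing for the player to move precisely when every available move leads to a winning position for the opponent. Fill in the labels:
Every edge goes from a vertex to one that appears earlier in the order 10, 3, 1, 4, 7, 5, 6, 2, 9, 8, so processing vertices in that order labels each vertex after all of its successors.
10: no outgoing edge → L
3: no outgoing edge → L
1: reaches L-position 3 → W
4: reaches L-position 3 → W
7: only reaches 4(W), which is W → L
5: reaches L-position 7 → W
6: reaches L-position 7 → W
2: reaches L-position 10 → W
9: only reaches 2(W), 6(W), 5(W), 4(W), all W → L
8: only reaches 6(W), 5(W), all W → L
Reading off the rows marked L gives the requested list; there are 5 such vertices.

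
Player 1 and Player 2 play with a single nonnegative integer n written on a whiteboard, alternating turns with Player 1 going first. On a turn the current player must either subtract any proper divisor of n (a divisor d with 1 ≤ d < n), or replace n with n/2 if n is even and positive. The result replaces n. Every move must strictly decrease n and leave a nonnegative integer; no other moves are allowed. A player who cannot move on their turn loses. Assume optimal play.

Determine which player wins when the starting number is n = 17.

Positions with no move are L. A position that does have a move is losing for the player to move precisely when every available move leads to a winning position for the opponent. Fill in the labels:
n=0: no move → L
n=1: no move → L
n=2: reaches L-position 1 → W
n=3: only reaches 2(W), which is W → L
n=4: reaches L-position 3 → W
n=5: only reaches 4(W), which is W → L
n=6: reaches L-position 3 → W
n=7: only reaches 6(W), which is W → L
n=8: reaches L-position 7 → W
n=9: only reaches 6(W), 8(W), all W → L
n=10: reaches L-position 5 → W
n=11: only reaches 10(W), which is W → L
n=12: reaches L-position 9 → W
n=13: only reaches 12(W), which is W → L
n=14: reaches L-position 7 → W
n=15: only reaches 10(W), 12(W), 14(W), all W → L
n=16: reaches L-position 15 → W
n=17: only reaches 16(W), which is W → L
The starting position 17 is L: whatever Player 1 does, the opponent receives a W position.

Player 2 wins.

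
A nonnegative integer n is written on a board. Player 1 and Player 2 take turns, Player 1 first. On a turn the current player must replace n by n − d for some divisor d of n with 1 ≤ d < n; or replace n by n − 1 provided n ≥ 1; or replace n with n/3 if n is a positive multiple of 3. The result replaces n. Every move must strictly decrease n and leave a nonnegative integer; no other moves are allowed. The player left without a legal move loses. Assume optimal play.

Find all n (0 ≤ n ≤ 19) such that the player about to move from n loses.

0, 2, 5, 7, 9, 11, 13, 16, 19

Classify positions by backward induction: terminal positions (no move available) are L. From any other position, the mover wins iff some move reaches an L.
n=0: no move → L
n=1: can move to 0, which is L ⇒ W
n=2: the only move is to 1(W), a W ⇒ L
n=3: can move to 2, which is L ⇒ W
n=4: can move to 2, which is L ⇒ W
n=5: the only move is to 4(W), a W ⇒ L
n=6: can move to 2, which is L ⇒ W
n=7: the only move is to 6(W), a W ⇒ L
n=8: can move to 7, which is L ⇒ W
n=9: moves to 3(W), 6(W), 8(W); every one is W ⇒ L
n=10: can move to 5, which is L ⇒ W
n=11: the only move is to 10(W), a W ⇒ L
n=12: can move to 9, which is L ⇒ W
n=13: the only move is to 12(W), a W ⇒ L
n=14: can move to 7, which is L ⇒ W
n=15: can move to 5, which is L ⇒ W
n=16: moves to 8(W), 12(W), 14(W), 15(W); every one is W ⇒ L
n=17: can move to 16, which is L ⇒ W
n=18: can move to 9, which is L ⇒ W
n=19: the only move is to 18(W), a W ⇒ L
Reading off the rows marked L gives the requested list; there are 9 such values of n.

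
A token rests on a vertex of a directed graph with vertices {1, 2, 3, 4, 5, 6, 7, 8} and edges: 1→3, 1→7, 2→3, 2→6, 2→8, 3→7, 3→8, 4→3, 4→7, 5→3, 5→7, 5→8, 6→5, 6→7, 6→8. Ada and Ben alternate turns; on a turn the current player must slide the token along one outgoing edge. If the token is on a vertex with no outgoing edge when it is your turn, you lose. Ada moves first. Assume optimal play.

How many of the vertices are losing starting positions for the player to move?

Use the standard recursion: the mover loses at a terminal position; elsewhere, the mover wins exactly when some move hands the opponent an L position.
Every edge goes from a vertex to one that appears earlier in the order 8, 7, 3, 5, 6, 1, 4, 2, so processing vertices in that order labels each vertex after all of its successors.
8: no outgoing edge → L
7: no outgoing edge → L
3: reaches L-position 7 → W
5: reaches L-position 7 → W
6: reaches L-position 7 → W
1: reaches L-position 7 → W
4: reaches L-position 7 → W
2: reaches L-position 8 → W
The L vertices are 7, 8; that is 2 in all.

2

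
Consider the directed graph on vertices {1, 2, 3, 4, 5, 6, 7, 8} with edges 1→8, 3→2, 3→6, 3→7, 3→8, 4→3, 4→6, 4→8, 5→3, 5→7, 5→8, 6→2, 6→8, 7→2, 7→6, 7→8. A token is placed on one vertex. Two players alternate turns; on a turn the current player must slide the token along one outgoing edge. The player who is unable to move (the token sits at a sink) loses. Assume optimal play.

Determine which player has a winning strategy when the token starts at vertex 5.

The first player wins.

Classify positions by backward induction: terminal positions (no move available) are L. From any other position, the mover wins iff some move reaches an L.
Every edge goes from a vertex to one that appears earlier in the order 2, 8, 6, 7, 3, 4, 1, 5, so processing vertices in that order labels each vertex after all of its successors.
2: no outgoing edge → L
8: no outgoing edge → L
6: can move to 8, which is L ⇒ W
7: can move to 8, which is L ⇒ W
3: can move to 8, which is L ⇒ W
4: can move to 8, which is L ⇒ W
1: can move to 8, which is L ⇒ W
5: can move to 8, which is L ⇒ W
From 5 the player to move can move to 8, reaching an L position.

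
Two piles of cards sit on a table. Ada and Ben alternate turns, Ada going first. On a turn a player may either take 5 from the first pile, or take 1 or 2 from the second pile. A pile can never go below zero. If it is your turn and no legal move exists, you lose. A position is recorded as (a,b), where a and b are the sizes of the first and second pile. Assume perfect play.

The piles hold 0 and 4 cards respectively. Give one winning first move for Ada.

Move to (0,3).

Work bottom-up. With no move the player to move loses. Otherwise the position is W if at least one move leads to an L position for the opponent, and L if every move leads to a W.
No move ever increases a pile, so every position that can arise here has a ≤ 0 and b ≤ 4; it is enough to label the cells with 0 ≤ a ≤ 0 and 0 ≤ b ≤ 4.
Every move lowers a or b (never raises either), so fill the grid row by row in increasing a, and left to right within a row: each cell's successors are then already labelled.
      b=0  b=1  b=2  b=3  b=4
a=0:    L    W    W    L    W
Cells with no legal move (terminal, hence L): (0,0).
The remaining L cells, each justified by listing all of its moves:
(0,3): only reaches (0,2)(W), (0,1)(W), all W → L
Every other cell has at least one move into one of the L cells above, so it is W.
From (0,4), the L positions reachable in one move are: (0,3).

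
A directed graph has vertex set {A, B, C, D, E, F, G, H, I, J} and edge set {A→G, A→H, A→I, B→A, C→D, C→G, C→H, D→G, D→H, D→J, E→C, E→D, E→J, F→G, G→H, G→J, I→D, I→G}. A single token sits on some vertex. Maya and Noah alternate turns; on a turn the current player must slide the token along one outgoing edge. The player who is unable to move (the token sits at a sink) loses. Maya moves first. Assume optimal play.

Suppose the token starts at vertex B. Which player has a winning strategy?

Label each position W (a win for the player to move) or L (a loss). A position with no legal move is L; any other position is W exactly when some move reaches an L, and L when every move reaches a W.
Every edge goes from a vertex to one that appears earlier in the order H, J, G, D, I, C, E, A, B, F, so processing vertices in that order labels each vertex after all of its successors.
H: no outgoing edge → L
J: no outgoing edge → L
G: reaches L-position J → W
D: reaches L-position J → W
I: only reaches D(W), G(W), all W → L
C: reaches L-position H → W
E: reaches L-position J → W
A: reaches L-position I → W
B: only reaches A(W), which is W → L
F: only reaches G(W), which is W → L
The starting position B is L: whatever Maya does, the opponent receives a W position.

Noah wins.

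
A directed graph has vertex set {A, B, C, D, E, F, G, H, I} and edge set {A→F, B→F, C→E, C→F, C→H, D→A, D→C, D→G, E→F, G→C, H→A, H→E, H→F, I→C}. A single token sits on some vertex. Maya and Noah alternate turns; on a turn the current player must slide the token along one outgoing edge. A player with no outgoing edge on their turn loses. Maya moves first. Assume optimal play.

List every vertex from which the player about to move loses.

Classify positions by backward induction: terminal positions (no move available) are L. From any other position, the mover wins iff some move reaches an L.
Every edge goes from a vertex to one that appears earlier in the order F, A, E, H, B, C, G, I, D, so processing vertices in that order labels each vertex after all of its successors.
F: no outgoing edge → L
A: W (go to F, an L position)
E: W (go to F, an L position)
H: W (go to F, an L position)
B: W (go to F, an L position)
C: W (go to F, an L position)
G: L (sole option C(W) is W)
I: L (sole option C(W) is W)
D: W (go to G, an L position)
Reading off the rows marked L gives the requested list; there are 3 such vertices.

F, G, I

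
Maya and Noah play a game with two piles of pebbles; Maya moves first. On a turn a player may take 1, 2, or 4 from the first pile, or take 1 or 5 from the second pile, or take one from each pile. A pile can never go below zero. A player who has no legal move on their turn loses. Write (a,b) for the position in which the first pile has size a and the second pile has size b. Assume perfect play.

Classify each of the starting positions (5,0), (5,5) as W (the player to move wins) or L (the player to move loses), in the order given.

Label each position W (a win for the player to move) or L (a loss). A position with no legal move is L; any other position is W exactly when some move reaches an L, and L when every move reaches a W.
No move ever increases a pile, so every position that can arise here has a ≤ 5 and b ≤ 5; it is enough to label the cells with 0 ≤ a ≤ 5 and 0 ≤ b ≤ 5.
Every move lowers a or b (never raises either), so fill the grid row by row in increasing a, and left to right within a row: each cell's successors are then already labelled.
      b=0  b=1  b=2  b=3  b=4  b=5
a=0:    L    W    L    W    L    W
a=1:    W    W    W    W    W    W
a=2:    W    L    W    L    W    L
a=3:    L    W    W    W    W    W
a=4:    W    W    W    W    W    W
a=5:    W    L    W    L    W    L
Cells with no legal move (terminal, hence L): (0,0).
The remaining L cells, each justified by listing all of its moves:
(0,2): only reaches (0,1)(W), which is W → L
(0,4): only reaches (0,3)(W), which is W → L
(2,1): only reaches (1,1)(W), (0,1)(W), (2,0)(W), (1,0)(W), all W → L
(2,3): only reaches (1,3)(W), (0,3)(W), (2,2)(W), (1,2)(W), all W → L
(2,5): only reaches (1,5)(W), (0,5)(W), (2,4)(W), (2,0)(W), (1,4)(W), all W → L
(3,0): only reaches (2,0)(W), (1,0)(W), all W → L
(5,1): only reaches (4,1)(W), (3,1)(W), (1,1)(W), (5,0)(W), (4,0)(W), all W → L
(5,3): only reaches (4,3)(W), (3,3)(W), (1,3)(W), (5,2)(W), (4,2)(W), all W → L
(5,5): only reaches (4,5)(W), (3,5)(W), (1,5)(W), (5,4)(W), (5,0)(W), (4,4)(W), all W → L
Every other cell has at least one move into one of the L cells above, so it is W.
(5,0): the move to (3,0) reaches an L cell, so W
(5,5): one of the L cells justified above, so L

(5,0): W, (5,5): L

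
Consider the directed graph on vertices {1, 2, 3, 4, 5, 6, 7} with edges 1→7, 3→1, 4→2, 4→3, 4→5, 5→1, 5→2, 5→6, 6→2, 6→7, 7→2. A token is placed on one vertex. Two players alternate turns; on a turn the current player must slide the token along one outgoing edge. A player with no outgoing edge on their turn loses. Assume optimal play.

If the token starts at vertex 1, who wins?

The second player wins.

Compute win/loss labels from the base case upward. A position with no move is L. Any other position is W if it can reach an L in one move, else L.
Every edge goes from a vertex to one that appears earlier in the order 2, 7, 6, 1, 5, 3, 4, so processing vertices in that order labels each vertex after all of its successors.
2: no outgoing edge → L
7: →2(L), so W
6: →2(L), so W
1: →7(W) only, which is W, so L
5: →1(L), so W
3: →1(L), so W
4: →2(L), so W
Every move from 1 reaches a W position, so the mover loses.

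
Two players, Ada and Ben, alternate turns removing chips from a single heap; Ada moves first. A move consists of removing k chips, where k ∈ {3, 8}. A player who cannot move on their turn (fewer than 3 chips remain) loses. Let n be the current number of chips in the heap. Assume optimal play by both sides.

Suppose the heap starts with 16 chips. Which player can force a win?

Ada wins.

Classify positions by backward induction: terminal positions (no move available) are L. From any other position, the mover wins iff some move reaches an L.
n=0: no move → L
n=1: no move → L
n=2: no move → L
n=3: →0(L), so W
n=4: →1(L), so W
n=5: →2(L), so W
n=6: →3(W) only, which is W, so L
n=7: →4(W) only, which is W, so L
n=8: →0(L), so W
n=9: →6(L), so W
n=10: →7(L), so W
n=11: →8(W), 3(W) — all W, so L
n=12: →9(W), 4(W) — all W, so L
n=13: →10(W), 5(W) — all W, so L
n=14: →11(L), so W
n=15: →12(L), so W
n=16: →13(L), so W
The starting position 16 is W: Ada should remove 3, leaving 13, handing over an L position.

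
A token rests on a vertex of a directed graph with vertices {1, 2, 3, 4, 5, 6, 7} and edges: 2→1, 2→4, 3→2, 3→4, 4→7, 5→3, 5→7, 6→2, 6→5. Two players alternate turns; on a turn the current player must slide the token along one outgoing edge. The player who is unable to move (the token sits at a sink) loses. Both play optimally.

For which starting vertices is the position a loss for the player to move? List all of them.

Label each position W (a win for the player to move) or L (a loss). A position with no legal move is L; any other position is W exactly when some move reaches an L, and L when every move reaches a W.
Every edge goes from a vertex to one that appears earlier in the order 7, 1, 4, 2, 3, 5, 6, so processing vertices in that order labels each vertex after all of its successors.
7: no outgoing edge → L
1: no outgoing edge → L
4: →7(L), so W
2: →1(L), so W
3: →2(W), 4(W) — all W, so L
5: →3(L), so W
6: →5(W), 2(W) — all W, so L
Reading off the rows marked L gives the requested list; there are 4 such vertices.

1, 3, 6, 7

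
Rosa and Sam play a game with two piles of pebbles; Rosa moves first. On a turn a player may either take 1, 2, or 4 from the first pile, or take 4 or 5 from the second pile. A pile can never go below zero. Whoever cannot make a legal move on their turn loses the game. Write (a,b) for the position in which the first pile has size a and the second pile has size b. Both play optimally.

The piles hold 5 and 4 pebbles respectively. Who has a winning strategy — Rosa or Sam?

Classify positions by backward induction: terminal positions (no move available) are L. From any other position, the mover wins iff some move reaches an L.
No move ever increases a pile, so every position that can arise here has a ≤ 5 and b ≤ 4; it is enough to label the cells with 0 ≤ a ≤ 5 and 0 ≤ b ≤ 4.
Every move lowers a or b (never raises either), so fill the grid row by row in increasing a, and left to right within a row: each cell's successors are then already labelled.
      b=0  b=1  b=2  b=3  b=4
a=0:    L    L    L    L    W
a=1:    W    W    W    W    L
a=2:    W    W    W    W    W
a=3:    L    L    L    L    W
a=4:    W    W    W    W    L
a=5:    W    W    W    W    W
Cells with no legal move (terminal, hence L): (0,0), (0,1), (0,2), (0,3).
The remaining L cells, each justified by listing all of its moves:
(1,4): →(0,4)(W), (1,0)(W) — all W, so L
(3,0): →(2,0)(W), (1,0)(W) — all W, so L
(3,1): →(2,1)(W), (1,1)(W) — all W, so L
(3,2): →(2,2)(W), (1,2)(W) — all W, so L
(3,3): →(2,3)(W), (1,3)(W) — all W, so L
(4,4): →(3,4)(W), (2,4)(W), (0,4)(W), (4,0)(W) — all W, so L
Every other cell has at least one move into one of the L cells above, so it is W.
From (5,4) Rosa can move to (4,4), reaching an L position.

Rosa wins.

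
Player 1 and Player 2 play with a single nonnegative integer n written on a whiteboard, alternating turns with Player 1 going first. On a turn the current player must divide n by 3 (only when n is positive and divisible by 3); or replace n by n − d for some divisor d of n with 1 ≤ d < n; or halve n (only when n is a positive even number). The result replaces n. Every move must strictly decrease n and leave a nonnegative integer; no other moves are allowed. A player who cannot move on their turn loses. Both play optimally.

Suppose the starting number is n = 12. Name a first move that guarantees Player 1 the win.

Move to 4.

Work bottom-up. With no move the player to move loses. Otherwise the position is W if at least one move leads to an L position for the opponent, and L if every move leads to a W.
n=0: no move → L
n=1: no move → L
n=2: reaches L-position 1 → W
n=3: reaches L-position 1 → W
n=4: only reaches 2(W), 3(W), all W → L
n=5: reaches L-position 4 → W
n=6: reaches L-position 4 → W
n=7: only reaches 6(W), which is W → L
n=8: reaches L-position 4 → W
n=9: only reaches 3(W), 6(W), 8(W), all W → L
n=10: reaches L-position 9 → W
n=11: only reaches 10(W), which is W → L
n=12: reaches L-position 4 → W
From 12, the L positions reachable in one move are: 4, 9, 11. Any move reaching one of these is winning.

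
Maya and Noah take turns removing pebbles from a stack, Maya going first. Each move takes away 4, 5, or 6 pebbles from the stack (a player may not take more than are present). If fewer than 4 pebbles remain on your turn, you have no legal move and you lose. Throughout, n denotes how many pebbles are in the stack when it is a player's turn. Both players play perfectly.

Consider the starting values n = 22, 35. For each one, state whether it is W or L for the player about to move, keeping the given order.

Classify positions by backward induction: terminal positions (no move available) are L. From any other position, the mover wins iff some move reaches an L.
n=0: no move → L
n=1: no move → L
n=2: no move → L
n=3: no move → L
n=4: reaches L-position 0 → W
n=5: reaches L-position 1 → W
n=6: reaches L-position 2 → W
n=7: reaches L-position 3 → W
n=8: reaches L-position 3 → W
n=9: reaches L-position 3 → W
n=10: only reaches 6(W), 5(W), 4(W), all W → L
n=11: only reaches 7(W), 6(W), 5(W), all W → L
n=12: only reaches 8(W), 7(W), 6(W), all W → L
n=13: only reaches 9(W), 8(W), 7(W), all W → L
n=14: reaches L-position 10 → W
n=15: reaches L-position 11 → W
n=16: reaches L-position 12 → W
n=17: reaches L-position 13 → W
n=18: reaches L-position 13 → W
n=19: reaches L-position 13 → W
n=20: only reaches 16(W), 15(W), 14(W), all W → L
n=21: only reaches 17(W), 16(W), 15(W), all W → L
n=22: only reaches 18(W), 17(W), 16(W), all W → L
n=23: only reaches 19(W), 18(W), 17(W), all W → L
n=24: reaches L-position 20 → W
n=25: reaches L-position 21 → W
n=26: reaches L-position 22 → W
n=27: reaches L-position 23 → W
n=28: reaches L-position 23 → W
n=29: reaches L-position 23 → W
n=30: only reaches 26(W), 25(W), 24(W), all W → L
n=31: only reaches 27(W), 26(W), 25(W), all W → L
n=32: only reaches 28(W), 27(W), 26(W), all W → L
n=33: only reaches 29(W), 28(W), 27(W), all W → L
n=34: reaches L-position 30 → W
n=35: reaches L-position 31 → W

22: L, 35: W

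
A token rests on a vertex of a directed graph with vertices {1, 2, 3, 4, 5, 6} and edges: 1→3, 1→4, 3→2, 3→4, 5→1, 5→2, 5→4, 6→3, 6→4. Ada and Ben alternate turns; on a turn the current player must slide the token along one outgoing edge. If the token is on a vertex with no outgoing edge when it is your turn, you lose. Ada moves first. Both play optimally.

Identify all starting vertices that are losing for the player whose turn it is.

2, 4

Positions with no move are L. A position that does have a move is losing for the player to move precisely when every available move leads to a winning position for the opponent. Fill in the labels:
Every edge goes from a vertex to one that appears earlier in the order 2, 4, 3, 6, 1, 5, so processing vertices in that order labels each vertex after all of its successors.
2: no outgoing edge → L
4: no outgoing edge → L
3: W (go to 4, an L position)
6: W (go to 4, an L position)
1: W (go to 4, an L position)
5: W (go to 4, an L position)
Reading off the rows marked L gives the requested list; there are 2 such vertices.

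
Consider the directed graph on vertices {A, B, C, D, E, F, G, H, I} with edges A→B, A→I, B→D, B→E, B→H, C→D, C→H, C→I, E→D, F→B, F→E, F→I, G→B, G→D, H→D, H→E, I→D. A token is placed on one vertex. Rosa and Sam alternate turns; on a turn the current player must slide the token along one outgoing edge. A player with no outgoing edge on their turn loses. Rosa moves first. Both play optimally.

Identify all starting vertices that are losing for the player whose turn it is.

A, D, F

Compute win/loss labels from the base case upward. A position with no move is L. Any other position is W if it can reach an L in one move, else L.
Every edge goes from a vertex to one that appears earlier in the order D, E, H, B, I, G, C, F, A, so processing vertices in that order labels each vertex after all of its successors.
D: no outgoing edge → L
E: →D(L), so W
H: →D(L), so W
B: →D(L), so W
I: →D(L), so W
G: →D(L), so W
C: →D(L), so W
F: →I(W), B(W), E(W) — all W, so L
A: →I(W), B(W) — all W, so L
Reading off the rows marked L gives the requested list; there are 3 such vertices.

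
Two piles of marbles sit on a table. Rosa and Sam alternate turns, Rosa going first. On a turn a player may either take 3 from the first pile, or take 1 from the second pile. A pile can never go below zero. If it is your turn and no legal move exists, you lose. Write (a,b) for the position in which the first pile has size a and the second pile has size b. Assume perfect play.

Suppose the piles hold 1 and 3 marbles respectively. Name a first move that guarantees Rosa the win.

Move to (1,2).

Label each position W (a win for the player to move) or L (a loss). A position with no legal move is L; any other position is W exactly when some move reaches an L, and L when every move reaches a W.
No move ever increases a pile, so every position that can arise here has a ≤ 1 and b ≤ 3; it is enough to label the cells with 0 ≤ a ≤ 1 and 0 ≤ b ≤ 3.
Every move lowers a or b (never raises either), so fill the grid row by row in increasing a, and left to right within a row: each cell's successors are then already labelled.
      b=0  b=1  b=2  b=3
a=0:    L    W    L    W
a=1:    L    W    L    W
Cells with no legal move (terminal, hence L): (0,0), (1,0).
The remaining L cells, each justified by listing all of its moves:
(0,2): the only move is to (0,1)(W), a W ⇒ L
(1,2): the only move is to (1,1)(W), a W ⇒ L
Every other cell has at least one move into one of the L cells above, so it is W.
From (1,3), the L positions reachable in one move are: (1,2).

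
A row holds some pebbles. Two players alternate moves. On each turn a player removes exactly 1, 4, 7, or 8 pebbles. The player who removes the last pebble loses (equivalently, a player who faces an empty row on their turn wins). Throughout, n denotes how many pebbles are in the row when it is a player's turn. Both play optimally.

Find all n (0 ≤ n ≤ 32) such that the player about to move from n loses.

1, 3, 6, 12, 15, 17, 26, 28, 31

Build the W/L table. Terminal = W. A non-terminal position is W if it has a move to some L; otherwise it is L.
n=0: no move; the opponent has just taken the last pebble and therefore loses → W
n=1: only reaches 0(W), which is W → L
n=2: reaches L-position 1 → W
n=3: only reaches 2(W), which is W → L
n=4: reaches L-position 3 → W
n=5: reaches L-position 1 → W
n=6: only reaches 5(W), 2(W), all W → L
n=7: reaches L-position 6 → W
n=8: reaches L-position 1 → W
n=9: reaches L-position 1 → W
n=10: reaches L-position 6 → W
n=11: reaches L-position 3 → W
n=12: only reaches 11(W), 8(W), 5(W), 4(W), all W → L
n=13: reaches L-position 12 → W
n=14: reaches L-position 6 → W
n=15: only reaches 14(W), 11(W), 8(W), 7(W), all W → L
n=16: reaches L-position 15 → W
n=17: only reaches 16(W), 13(W), 10(W), 9(W), all W → L
n=18: reaches L-position 17 → W
n=19: reaches L-position 15 → W
n=20: reaches L-position 12 → W
n=21: reaches L-position 17 → W
n=22: reaches L-position 15 → W
n=23: reaches L-position 15 → W
n=24: reaches L-position 17 → W
n=25: reaches L-position 17 → W
n=26: only reaches 25(W), 22(W), 19(W), 18(W), all W → L
n=27: reaches L-position 26 → W
n=28: only reaches 27(W), 24(W), 21(W), 20(W), all W → L
n=29: reaches L-position 28 → W
n=30: reaches L-position 26 → W
n=31: only reaches 30(W), 27(W), 24(W), 23(W), all W → L
n=32: reaches L-position 31 → W
Reading off the rows marked L gives the requested list; there are 9 such values of n.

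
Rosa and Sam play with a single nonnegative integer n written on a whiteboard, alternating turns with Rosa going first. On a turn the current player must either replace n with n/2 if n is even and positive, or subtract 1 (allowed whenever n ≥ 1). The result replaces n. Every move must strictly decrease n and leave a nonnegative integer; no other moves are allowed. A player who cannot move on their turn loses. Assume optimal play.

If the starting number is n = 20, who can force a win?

Rosa wins.

Compute win/loss labels from the base case upward. A position with no move is L. Any other position is W if it can reach an L in one move, else L.
n=0: no move → L
n=1: reaches L-position 0 → W
n=2: only reaches 1(W), which is W → L
n=3: reaches L-position 2 → W
n=4: reaches L-position 2 → W
n=5: only reaches 4(W), which is W → L
n=6: reaches L-position 5 → W
n=7: only reaches 6(W), which is W → L
n=8: reaches L-position 7 → W
n=9: only reaches 8(W), which is W → L
n=10: reaches L-position 5 → W
n=11: only reaches 10(W), which is W → L
n=12: reaches L-position 11 → W
n=13: only reaches 12(W), which is W → L
n=14: reaches L-position 7 → W
n=15: only reaches 14(W), which is W → L
n=16: reaches L-position 15 → W
n=17: only reaches 16(W), which is W → L
n=18: reaches L-position 9 → W
n=19: only reaches 18(W), which is W → L
n=20: reaches L-position 19 → W
The starting position 20 is W: Rosa should move to 19, handing over an L position.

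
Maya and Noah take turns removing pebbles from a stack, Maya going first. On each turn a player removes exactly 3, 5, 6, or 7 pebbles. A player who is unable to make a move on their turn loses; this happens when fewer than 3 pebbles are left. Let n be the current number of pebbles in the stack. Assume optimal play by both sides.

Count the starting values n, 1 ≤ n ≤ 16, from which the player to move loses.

Compute win/loss labels from the base case upward. A position with no move is L. Any other position is W if it can reach an L in one move, else L.
n=0: no move → L
n=1: no move → L
n=2: no move → L
n=3: can move to 0, which is L ⇒ W
n=4: can move to 1, which is L ⇒ W
n=5: can move to 2, which is L ⇒ W
n=6: can move to 1, which is L ⇒ W
n=7: can move to 2, which is L ⇒ W
n=8: can move to 2, which is L ⇒ W
n=9: can move to 2, which is L ⇒ W
n=10: moves to 7(W), 5(W), 4(W), 3(W); every one is W ⇒ L
n=11: moves to 8(W), 6(W), 5(W), 4(W); every one is W ⇒ L
n=12: moves to 9(W), 7(W), 6(W), 5(W); every one is W ⇒ L
n=13: can move to 10, which is L ⇒ W
n=14: can move to 11, which is L ⇒ W
n=15: can move to 12, which is L ⇒ W
n=16: can move to 11, which is L ⇒ W
L entries with 1 ≤ n ≤ 16 (n=0 is outside the asked range and is not counted): n = 1, 2, 10, 11, 12; that makes 5.

5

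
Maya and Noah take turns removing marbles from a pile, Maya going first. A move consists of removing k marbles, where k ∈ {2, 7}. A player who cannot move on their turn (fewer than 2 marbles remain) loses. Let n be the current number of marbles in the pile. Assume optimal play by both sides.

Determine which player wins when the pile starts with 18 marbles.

Build the W/L table. Terminal = L. A non-terminal position is W if it has a move to some L; otherwise it is L.
n=0: no move → L
n=1: no move → L
n=2: can move to 0, which is L ⇒ W
n=3: can move to 1, which is L ⇒ W
n=4: the only move is to 2(W), a W ⇒ L
n=5: the only move is to 3(W), a W ⇒ L
n=6: can move to 4, which is L ⇒ W
n=7: can move to 5, which is L ⇒ W
n=8: can move to 1, which is L ⇒ W
n=9: moves to 7(W), 2(W); every one is W ⇒ L
n=10: moves to 8(W), 3(W); every one is W ⇒ L
n=11: can move to 9, which is L ⇒ W
n=12: can move to 10, which is L ⇒ W
n=13: moves to 11(W), 6(W); every one is W ⇒ L
n=14: moves to 12(W), 7(W); every one is W ⇒ L
n=15: can move to 13, which is L ⇒ W
n=16: can move to 14, which is L ⇒ W
n=17: can move to 10, which is L ⇒ W
n=18: moves to 16(W), 11(W); every one is W ⇒ L
The starting position 18 is L: whatever Maya does, the opponent receives a W position.

Noah wins.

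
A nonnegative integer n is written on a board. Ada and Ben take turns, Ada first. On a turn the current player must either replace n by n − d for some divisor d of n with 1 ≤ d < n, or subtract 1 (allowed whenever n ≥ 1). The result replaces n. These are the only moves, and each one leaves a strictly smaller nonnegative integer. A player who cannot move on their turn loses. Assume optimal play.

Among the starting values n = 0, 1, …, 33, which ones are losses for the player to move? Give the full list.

Positions with no move are L. A position that does have a move is losing for the player to move precisely when every available move leads to a winning position for the opponent. Fill in the labels:
n=0: no move → L
n=1: reaches L-position 0 → W
n=2: only reaches 1(W), which is W → L
n=3: reaches L-position 2 → W
n=4: reaches L-position 2 → W
n=5: only reaches 4(W), which is W → L
n=6: reaches L-position 5 → W
n=7: only reaches 6(W), which is W → L
n=8: reaches L-position 7 → W
n=9: only reaches 6(W), 8(W), all W → L
n=10: reaches L-position 5 → W
n=11: only reaches 10(W), which is W → L
n=12: reaches L-position 9 → W
n=13: only reaches 12(W), which is W → L
n=14: reaches L-position 7 → W
n=15: only reaches 10(W), 12(W), 14(W), all W → L
n=16: reaches L-position 15 → W
n=17: only reaches 16(W), which is W → L
n=18: reaches L-position 9 → W
n=19: only reaches 18(W), which is W → L
n=20: reaches L-position 15 → W
n=21: only reaches 14(W), 18(W), 20(W), all W → L
n=22: reaches L-position 11 → W
n=23: only reaches 22(W), which is W → L
n=24: reaches L-position 21 → W
n=25: only reaches 20(W), 24(W), all W → L
n=26: reaches L-position 13 → W
n=27: only reaches 18(W), 24(W), 26(W), all W → L
n=28: reaches L-position 21 → W
n=29: only reaches 28(W), which is W → L
n=30: reaches L-position 15 → W
n=31: only reaches 30(W), which is W → L
n=32: reaches L-position 31 → W
n=33: only reaches 22(W), 30(W), 32(W), all W → L
Reading off the rows marked L gives the requested list; there are 17 such values of n.

0, 2, 5, 7, 9, 11, 13, 15, 17, 19, 21, 23, 25, 27, 29, 31, 33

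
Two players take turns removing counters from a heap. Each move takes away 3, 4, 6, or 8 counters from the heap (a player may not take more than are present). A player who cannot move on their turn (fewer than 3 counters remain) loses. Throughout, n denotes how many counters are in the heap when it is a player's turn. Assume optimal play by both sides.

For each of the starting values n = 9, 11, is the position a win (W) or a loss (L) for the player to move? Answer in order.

Use the standard recursion: the mover loses at a terminal position; elsewhere, the mover wins exactly when some move hands the opponent an L position.
n=0: no move → L
n=1: no move → L
n=2: no move → L
n=3: W (go to 0, an L position)
n=4: W (go to 1, an L position)
n=5: W (go to 2, an L position)
n=6: W (go to 2, an L position)
n=7: W (go to 1, an L position)
n=8: W (go to 2, an L position)
n=9: W (go to 1, an L position)
n=10: W (go to 2, an L position)
n=11: L (options 8(W), 7(W), 5(W), 3(W) are all W)

9: W, 11: L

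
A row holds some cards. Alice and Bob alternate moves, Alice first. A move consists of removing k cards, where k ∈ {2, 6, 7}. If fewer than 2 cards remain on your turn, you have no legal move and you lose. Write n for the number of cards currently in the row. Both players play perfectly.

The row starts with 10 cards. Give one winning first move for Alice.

Build the W/L table. Terminal = L. A non-terminal position is W if it has a move to some L; otherwise it is L.
n=0: no move → L
n=1: no move → L
n=2: reaches L-position 0 → W
n=3: reaches L-position 1 → W
n=4: only reaches 2(W), which is W → L
n=5: only reaches 3(W), which is W → L
n=6: reaches L-position 4 → W
n=7: reaches L-position 5 → W
n=8: reaches L-position 1 → W
n=9: only reaches 7(W), 3(W), 2(W), all W → L
n=10: reaches L-position 4 → W
From 10, the L positions reachable in one move are: 4.

Remove 6, leaving 4.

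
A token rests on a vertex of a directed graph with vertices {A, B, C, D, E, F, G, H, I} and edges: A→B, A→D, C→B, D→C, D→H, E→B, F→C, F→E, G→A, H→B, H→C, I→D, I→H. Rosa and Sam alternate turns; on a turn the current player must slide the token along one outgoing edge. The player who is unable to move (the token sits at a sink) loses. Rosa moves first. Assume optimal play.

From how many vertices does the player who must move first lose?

Use the standard recursion: the mover loses at a terminal position; elsewhere, the mover wins exactly when some move hands the opponent an L position.
Every edge goes from a vertex to one that appears earlier in the order B, C, H, E, F, D, I, A, G, so processing vertices in that order labels each vertex after all of its successors.
B: no outgoing edge → L
C: can move to B, which is L ⇒ W
H: can move to B, which is L ⇒ W
E: can move to B, which is L ⇒ W
F: moves to E(W), C(W); every one is W ⇒ L
D: moves to H(W), C(W); every one is W ⇒ L
I: can move to D, which is L ⇒ W
A: can move to D, which is L ⇒ W
G: the only move is to A(W), a W ⇒ L
The L vertices are B, D, F, G; that is 4 in all.

4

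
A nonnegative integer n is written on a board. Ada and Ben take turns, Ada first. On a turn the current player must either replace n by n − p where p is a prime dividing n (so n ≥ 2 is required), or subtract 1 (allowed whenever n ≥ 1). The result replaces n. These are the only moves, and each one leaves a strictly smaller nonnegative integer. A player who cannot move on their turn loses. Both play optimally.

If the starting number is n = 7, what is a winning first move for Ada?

Move to 0.

Use the standard recursion: the mover loses at a terminal position; elsewhere, the mover wins exactly when some move hands the opponent an L position.
n=0: no move → L
n=1: can move to 0, which is L ⇒ W
n=2: can move to 0, which is L ⇒ W
n=3: can move to 0, which is L ⇒ W
n=4: moves to 2(W), 3(W); every one is W ⇒ L
n=5: can move to 0, which is L ⇒ W
n=6: can move to 4, which is L ⇒ W
n=7: can move to 0, which is L ⇒ W
From 7, the L positions reachable in one move are: 0.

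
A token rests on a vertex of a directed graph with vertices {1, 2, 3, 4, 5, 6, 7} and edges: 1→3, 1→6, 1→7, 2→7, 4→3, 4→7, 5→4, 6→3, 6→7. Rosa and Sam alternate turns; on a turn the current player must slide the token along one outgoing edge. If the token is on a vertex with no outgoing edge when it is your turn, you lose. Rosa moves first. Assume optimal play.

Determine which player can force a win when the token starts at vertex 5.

Build the W/L table. Terminal = L. A non-terminal position is W if it has a move to some L; otherwise it is L.
Every edge goes from a vertex to one that appears earlier in the order 3, 7, 4, 6, 5, 1, 2, so processing vertices in that order labels each vertex after all of its successors.
3: no outgoing edge → L
7: no outgoing edge → L
4: →7(L), so W
6: →7(L), so W
5: →4(W) only, which is W, so L
1: →7(L), so W
2: →7(L), so W
The starting position 5 is L: whatever Rosa does, the opponent receives a W position.

Sam wins.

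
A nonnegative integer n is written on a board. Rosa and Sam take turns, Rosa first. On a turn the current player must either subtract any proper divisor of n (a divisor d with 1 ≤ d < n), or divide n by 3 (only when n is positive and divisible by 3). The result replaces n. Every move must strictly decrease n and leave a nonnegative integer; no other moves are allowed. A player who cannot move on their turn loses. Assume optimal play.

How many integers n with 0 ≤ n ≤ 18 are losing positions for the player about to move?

9

Classify positions by backward induction: terminal positions (no move available) are L. From any other position, the mover wins iff some move reaches an L.
n=0: no move → L
n=1: no move → L
n=2: W (go to 1, an L position)
n=3: W (go to 1, an L position)
n=4: L (options 2(W), 3(W) are all W)
n=5: W (go to 4, an L position)
n=6: W (go to 4, an L position)
n=7: L (sole option 6(W) is W)
n=8: W (go to 4, an L position)
n=9: L (options 3(W), 6(W), 8(W) are all W)
n=10: W (go to 9, an L position)
n=11: L (sole option 10(W) is W)
n=12: W (go to 4, an L position)
n=13: L (sole option 12(W) is W)
n=14: W (go to 7, an L position)
n=15: L (options 5(W), 10(W), 12(W), 14(W) are all W)
n=16: W (go to 15, an L position)
n=17: L (sole option 16(W) is W)
n=18: W (go to 9, an L position)
L entries with 0 ≤ n ≤ 18: n = 0, 1, 4, 7, 9, 11, 13, 15, 17; that makes 9.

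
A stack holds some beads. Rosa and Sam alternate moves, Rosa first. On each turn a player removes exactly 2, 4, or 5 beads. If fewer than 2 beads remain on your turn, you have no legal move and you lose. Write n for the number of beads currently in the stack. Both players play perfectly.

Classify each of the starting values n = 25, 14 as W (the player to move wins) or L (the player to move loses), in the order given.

25: W, 14: L

Build the W/L table. Terminal = L. A non-terminal position is W if it has a move to some L; otherwise it is L.
n=0: no move → L
n=1: no move → L
n=2: can move to 0, which is L ⇒ W
n=3: can move to 1, which is L ⇒ W
n=4: can move to 0, which is L ⇒ W
n=5: can move to 1, which is L ⇒ W
n=6: can move to 1, which is L ⇒ W
n=7: moves to 5(W), 3(W), 2(W); every one is W ⇒ L
n=8: moves to 6(W), 4(W), 3(W); every one is W ⇒ L
n=9: can move to 7, which is L ⇒ W
n=10: can move to 8, which is L ⇒ W
n=11: can move to 7, which is L ⇒ W
n=12: can move to 8, which is L ⇒ W
n=13: can move to 8, which is L ⇒ W
n=14: moves to 12(W), 10(W), 9(W); every one is W ⇒ L
n=15: moves to 13(W), 11(W), 10(W); every one is W ⇒ L
n=16: can move to 14, which is L ⇒ W
n=17: can move to 15, which is L ⇒ W
n=18: can move to 14, which is L ⇒ W
n=19: can move to 15, which is L ⇒ W
n=20: can move to 15, which is L ⇒ W
n=21: moves to 19(W), 17(W), 16(W); every one is W ⇒ L
n=22: moves to 20(W), 18(W), 17(W); every one is W ⇒ L
n=23: can move to 21, which is L ⇒ W
n=24: can move to 22, which is L ⇒ W
n=25: can move to 21, which is L ⇒ W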